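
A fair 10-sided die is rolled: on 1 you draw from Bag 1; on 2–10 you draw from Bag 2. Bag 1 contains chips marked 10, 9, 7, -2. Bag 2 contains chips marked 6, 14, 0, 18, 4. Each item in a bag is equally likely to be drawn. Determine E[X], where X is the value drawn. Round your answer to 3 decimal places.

E[X | Bag 1] = (10 + 9 + 7 − 2)/4 = 6
E[X | Bag 2] = (6 + 14 + 0 + 18 + 4)/5 = 42/5
E[X] = (1/10)·6 + (9/10)·42/5 = 204/25 ≈ 8.160

8.160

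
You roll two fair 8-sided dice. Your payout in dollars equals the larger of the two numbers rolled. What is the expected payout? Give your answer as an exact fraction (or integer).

93/16 dollars

Distribution of the larger of the two numbers rolled: 1 w.p. 1/64, 2 w.p. 3/64, 3 w.p. 5/64, 4 w.p. 7/64, 5 w.p. 9/64, 6 w.p. 11/64, …
E[payout] = (1/64)·1 + (3/64)·2 + (5/64)·3 + (7/64)·4 + (9/64)·5 + (11/64)·6 + (13/64)·7 + (15/64)·8 = 93/16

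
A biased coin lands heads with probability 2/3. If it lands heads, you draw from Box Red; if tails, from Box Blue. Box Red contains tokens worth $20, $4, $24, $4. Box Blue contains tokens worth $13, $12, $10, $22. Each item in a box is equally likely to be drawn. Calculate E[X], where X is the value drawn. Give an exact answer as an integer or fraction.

E[X | Box Red] = (20 + 4 + 24 + 4)/4 = 13
E[X | Box Blue] = (13 + 12 + 10 + 22)/4 = 57/4
E[X] = (2/3)·13 + (1/3)·57/4 = 161/12

161/12 dollars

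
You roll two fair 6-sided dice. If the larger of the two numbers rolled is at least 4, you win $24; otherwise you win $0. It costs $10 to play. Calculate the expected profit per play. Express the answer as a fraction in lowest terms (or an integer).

$8

E[payout] = (1/4)·0 + (3/4)·24 = 18
Expected profit = 18 − 10 = 8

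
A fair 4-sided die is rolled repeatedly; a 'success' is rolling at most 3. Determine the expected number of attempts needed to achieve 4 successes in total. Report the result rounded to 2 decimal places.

By linearity (sum of 4 independent geometric waits), E[trials] = 4/p = 4/(3/4) = 16/3.
≈ 5.33

5.33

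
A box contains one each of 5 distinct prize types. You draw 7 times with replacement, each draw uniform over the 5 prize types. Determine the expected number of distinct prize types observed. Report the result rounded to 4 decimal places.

Let Xⱼ=1 if type j appears at least once. P(Xⱼ=1) = 1 − ((5−1)/5)^7 = 61741/78125.
E[#distinct] = 5·61741/78125 = 61741/15625.
≈ 3.9514

3.9514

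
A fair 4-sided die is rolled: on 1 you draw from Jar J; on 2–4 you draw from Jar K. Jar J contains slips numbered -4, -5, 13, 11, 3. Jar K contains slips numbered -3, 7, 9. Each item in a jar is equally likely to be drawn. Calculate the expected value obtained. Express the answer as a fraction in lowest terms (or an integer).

E[X | Jar J] = (-4 − 5 + 13 + 11 + 3)/5 = 18/5
E[X | Jar K] = (-3 + 7 + 9)/3 = 13/3
E[X] = (1/4)·18/5 + (3/4)·13/3 = 83/20

83/20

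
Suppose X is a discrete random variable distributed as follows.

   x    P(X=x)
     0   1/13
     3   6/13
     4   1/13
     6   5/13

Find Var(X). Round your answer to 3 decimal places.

E[X] = (1/13)·0 + (6/13)·3 + (1/13)·4 + (5/13)·6 = 4
E[X²] = (1/13)·0 + (6/13)·9 + (1/13)·16 + (5/13)·36 = 250/13
Var(X) = 250/13 − (4)² = 42/13 ≈ 3.231

3.231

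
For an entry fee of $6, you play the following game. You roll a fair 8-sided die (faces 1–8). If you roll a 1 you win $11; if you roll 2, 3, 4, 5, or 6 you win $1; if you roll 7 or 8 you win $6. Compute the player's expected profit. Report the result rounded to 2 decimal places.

E[payout] = (5/8)·1 + (1/4)·6 + (1/8)·11 = 7/2
Expected profit = 7/2 − 6 = -5/2 ≈ -$2.50

-$2.50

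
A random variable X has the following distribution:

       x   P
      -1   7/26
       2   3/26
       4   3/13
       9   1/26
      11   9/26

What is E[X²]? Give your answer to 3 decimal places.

49.423

E[X²] = (7/26)·1 + (3/26)·4 + (3/13)·16 + (1/26)·81 + (9/26)·121
     = 1285/26 ≈ 49.423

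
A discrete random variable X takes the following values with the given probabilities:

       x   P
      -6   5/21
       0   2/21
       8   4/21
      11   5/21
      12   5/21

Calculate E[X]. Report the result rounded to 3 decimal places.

E[X] = (5/21)·(-6) + (2/21)·0 + (4/21)·8 + (5/21)·11 + (5/21)·12
     = 39/7 ≈ 5.571

5.571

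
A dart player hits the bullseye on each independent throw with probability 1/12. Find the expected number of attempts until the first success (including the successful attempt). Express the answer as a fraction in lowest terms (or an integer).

12

For a geometric distribution, E[trials] = 1/p = 1/(1/12) = 12.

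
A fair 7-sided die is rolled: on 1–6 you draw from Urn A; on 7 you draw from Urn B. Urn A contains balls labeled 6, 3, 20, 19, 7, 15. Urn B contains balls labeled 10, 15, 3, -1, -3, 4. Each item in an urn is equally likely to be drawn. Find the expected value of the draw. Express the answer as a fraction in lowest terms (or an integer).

E[X | Urn A] = (6 + 3 + 20 + 19 + 7 + 15)/6 = 35/3
E[X | Urn B] = (10 + 15 + 3 − 1 − 3 + 4)/6 = 14/3
E[X] = (6/7)·35/3 + (1/7)·14/3 = 32/3

32/3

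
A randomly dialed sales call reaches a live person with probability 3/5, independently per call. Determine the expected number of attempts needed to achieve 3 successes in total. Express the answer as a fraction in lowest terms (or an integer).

5

By linearity (sum of 3 independent geometric waits), E[trials] = 3/p = 3/(3/5) = 5.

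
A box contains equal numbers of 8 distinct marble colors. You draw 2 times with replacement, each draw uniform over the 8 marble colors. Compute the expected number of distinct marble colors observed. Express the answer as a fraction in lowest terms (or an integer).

Let Xⱼ=1 if type j appears at least once. P(Xⱼ=1) = 1 − ((8−1)/8)^2 = 15/64.
E[#distinct] = 8·15/64 = 15/8.

15/8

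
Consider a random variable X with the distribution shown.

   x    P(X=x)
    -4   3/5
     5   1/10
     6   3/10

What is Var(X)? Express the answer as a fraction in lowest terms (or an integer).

2289/100

E[X] = (3/5)·(-4) + (1/10)·5 + (3/10)·6 = -1/10
E[X²] = (3/5)·16 + (1/10)·25 + (3/10)·36 = 229/10
Var(X) = 229/10 − (-1/10)² = 2289/100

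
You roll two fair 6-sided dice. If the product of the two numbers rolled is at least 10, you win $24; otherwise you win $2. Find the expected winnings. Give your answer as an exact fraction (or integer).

E[payout] = (17/36)·2 + (19/36)·24 = 245/18

245/18 dollars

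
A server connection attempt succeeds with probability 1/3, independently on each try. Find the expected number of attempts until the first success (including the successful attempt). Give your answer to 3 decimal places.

3.000

For a geometric distribution, E[trials] = 1/p = 1/(1/3) = 3.
≈ 3.000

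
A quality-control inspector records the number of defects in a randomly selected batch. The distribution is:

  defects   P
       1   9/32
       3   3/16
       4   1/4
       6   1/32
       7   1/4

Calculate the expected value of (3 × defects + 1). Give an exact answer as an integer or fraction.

E[3x+1] = (9/32)·4 + (3/16)·10 + (1/4)·13 + (1/32)·19 + (1/4)·22
     = 395/32

395/32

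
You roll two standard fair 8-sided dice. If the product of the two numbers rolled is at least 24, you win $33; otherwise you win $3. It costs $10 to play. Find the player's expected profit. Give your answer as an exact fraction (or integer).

17/4 dollars

E[payout] = (5/8)·3 + (3/8)·33 = 57/4
Expected profit = 57/4 − 10 = 17/4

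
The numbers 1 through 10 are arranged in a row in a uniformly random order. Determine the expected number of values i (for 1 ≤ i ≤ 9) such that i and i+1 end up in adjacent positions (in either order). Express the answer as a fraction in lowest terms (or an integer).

9/5

For each i ∈ {1,…,9}, let Xᵢ = 1 if i and i+1 are adjacent. P(Xᵢ=1) = 2·(10−1)!/10! = 2/10.
By linearity, E[ΣXᵢ] = (9)·(2/10) = 9/5.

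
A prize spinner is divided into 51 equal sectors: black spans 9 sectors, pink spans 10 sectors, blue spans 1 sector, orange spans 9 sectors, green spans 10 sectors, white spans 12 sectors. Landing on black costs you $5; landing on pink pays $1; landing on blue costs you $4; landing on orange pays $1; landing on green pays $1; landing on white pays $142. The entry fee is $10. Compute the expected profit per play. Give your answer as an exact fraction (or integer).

1174/51 dollars

E[payout] = (9/51)·(-5) + (10/51)·1 + (1/51)·(-4) + (9/51)·1 + (10/51)·1 + (12/51)·142 = 1684/51
Expected profit = 1684/51 − 10 = 1174/51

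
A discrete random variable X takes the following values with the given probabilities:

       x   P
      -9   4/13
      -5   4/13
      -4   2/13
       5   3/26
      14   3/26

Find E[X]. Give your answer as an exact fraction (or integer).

-71/26

E[X] = (4/13)·(-9) + (4/13)·(-5) + (2/13)·(-4) + (3/26)·5 + (3/26)·14
     = -71/26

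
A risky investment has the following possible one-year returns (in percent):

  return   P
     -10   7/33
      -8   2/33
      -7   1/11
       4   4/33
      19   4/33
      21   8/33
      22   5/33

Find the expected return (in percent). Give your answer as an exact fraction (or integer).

E[X] = (7/33)·(-10) + (2/33)·(-8) + (1/11)·(-7) + (4/33)·4 + (4/33)·19 + (8/33)·21 + (5/33)·22
     = 263/33

263/33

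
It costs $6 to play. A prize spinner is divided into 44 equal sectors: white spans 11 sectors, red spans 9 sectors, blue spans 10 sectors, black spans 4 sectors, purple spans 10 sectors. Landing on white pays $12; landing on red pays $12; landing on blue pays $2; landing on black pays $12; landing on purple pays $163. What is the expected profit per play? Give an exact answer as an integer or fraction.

837/22 dollars

E[payout] = (11/44)·12 + (9/44)·12 + (10/44)·2 + (4/44)·12 + (10/44)·163 = 969/22
Expected profit = 969/22 − 6 = 837/22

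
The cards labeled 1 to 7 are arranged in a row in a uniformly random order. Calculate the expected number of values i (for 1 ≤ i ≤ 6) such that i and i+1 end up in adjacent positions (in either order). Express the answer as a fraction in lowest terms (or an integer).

For each i ∈ {1,…,6}, let Xᵢ = 1 if i and i+1 are adjacent. P(Xᵢ=1) = 2·(7−1)!/7! = 2/7.
By linearity, E[ΣXᵢ] = (6)·(2/7) = 12/7.

12/7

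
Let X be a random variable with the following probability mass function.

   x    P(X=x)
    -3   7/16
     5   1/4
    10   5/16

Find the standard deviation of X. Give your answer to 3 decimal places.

E[X] = 49/16, E[X²] = 663/16
Var(X) = E[X²] − (E[X])² = 663/16 − 2401/256 = 8207/256
SD(X) = √(8207/256) ≈ 5.662

5.662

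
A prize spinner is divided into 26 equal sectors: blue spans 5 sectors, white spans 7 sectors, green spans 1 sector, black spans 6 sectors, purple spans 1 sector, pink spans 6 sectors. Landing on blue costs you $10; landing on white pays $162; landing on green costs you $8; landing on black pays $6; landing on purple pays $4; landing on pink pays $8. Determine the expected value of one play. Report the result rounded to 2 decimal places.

E[payout] = (5/26)·(-10) + (7/26)·162 + (1/26)·(-8) + (6/26)·6 + (1/26)·4 + (6/26)·8 = 582/13
≈ $44.77

$44.77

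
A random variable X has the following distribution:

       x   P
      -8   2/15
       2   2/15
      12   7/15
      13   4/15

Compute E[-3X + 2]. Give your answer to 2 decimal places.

E[-3x+2] = (2/15)·26 + (2/15)·(-4) + (7/15)·(-34) + (4/15)·(-37)
     = -114/5 ≈ -22.80

-22.80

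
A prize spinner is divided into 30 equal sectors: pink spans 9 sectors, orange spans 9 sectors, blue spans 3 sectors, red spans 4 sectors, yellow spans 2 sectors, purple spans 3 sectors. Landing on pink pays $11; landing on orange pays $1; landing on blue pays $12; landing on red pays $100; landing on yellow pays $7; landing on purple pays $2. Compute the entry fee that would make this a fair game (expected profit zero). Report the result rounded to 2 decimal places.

$18.80

E[payout] = (9/30)·11 + (9/30)·1 + (3/30)·12 + (4/30)·100 + (2/30)·7 + (3/30)·2 = 94/5
Fair fee = E[payout] = 94/5 ≈ $18.80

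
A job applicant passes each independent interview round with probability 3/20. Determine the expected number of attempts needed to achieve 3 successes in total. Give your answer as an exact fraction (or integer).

By linearity (sum of 3 independent geometric waits), E[trials] = 3/p = 3/(3/20) = 20.

20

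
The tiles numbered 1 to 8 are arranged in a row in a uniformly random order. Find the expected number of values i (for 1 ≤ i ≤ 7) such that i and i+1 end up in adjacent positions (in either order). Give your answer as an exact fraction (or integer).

For each i ∈ {1,…,7}, let Xᵢ = 1 if i and i+1 are adjacent. P(Xᵢ=1) = 2·(8−1)!/8! = 2/8.
By linearity, E[ΣXᵢ] = (7)·(2/8) = 7/4.

7/4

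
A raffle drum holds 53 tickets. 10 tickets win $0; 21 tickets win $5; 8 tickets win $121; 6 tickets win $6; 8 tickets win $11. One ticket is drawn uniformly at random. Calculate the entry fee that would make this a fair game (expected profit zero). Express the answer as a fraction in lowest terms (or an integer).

E[payout] = (10/53)·0 + (21/53)·5 + (8/53)·121 + (6/53)·6 + (8/53)·11 = 1197/53
Fair fee = E[payout] = 1197/53

1197/53 dollars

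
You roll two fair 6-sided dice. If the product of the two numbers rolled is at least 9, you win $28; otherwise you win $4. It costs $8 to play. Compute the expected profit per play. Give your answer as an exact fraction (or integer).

E[payout] = (4/9)·4 + (5/9)·28 = 52/3
Expected profit = 52/3 − 8 = 28/3

28/3 dollars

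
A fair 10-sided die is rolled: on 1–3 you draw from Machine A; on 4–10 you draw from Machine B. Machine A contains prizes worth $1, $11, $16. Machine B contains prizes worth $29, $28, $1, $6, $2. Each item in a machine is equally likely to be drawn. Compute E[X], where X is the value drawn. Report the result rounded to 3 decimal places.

E[X | Machine A] = (1 + 11 + 16)/3 = 28/3
E[X | Machine B] = (29 + 28 + 1 + 6 + 2)/5 = 66/5
E[X] = (3/10)·28/3 + (7/10)·66/5 = 301/25 ≈ 12.040

$12.040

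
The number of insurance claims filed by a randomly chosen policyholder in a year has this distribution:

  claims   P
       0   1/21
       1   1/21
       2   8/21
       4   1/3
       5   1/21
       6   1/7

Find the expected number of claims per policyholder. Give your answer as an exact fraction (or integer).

68/21

E[X] = (1/21)·0 + (1/21)·1 + (8/21)·2 + (1/3)·4 + (1/21)·5 + (1/7)·6
     = 68/21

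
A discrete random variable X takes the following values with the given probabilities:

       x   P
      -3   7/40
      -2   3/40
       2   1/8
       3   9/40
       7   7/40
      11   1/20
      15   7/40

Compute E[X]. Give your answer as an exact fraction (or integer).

E[X] = (7/40)·(-3) + (3/40)·(-2) + (1/8)·2 + (9/40)·3 + (7/40)·7 + (1/20)·11 + (7/40)·15
     = 93/20

93/20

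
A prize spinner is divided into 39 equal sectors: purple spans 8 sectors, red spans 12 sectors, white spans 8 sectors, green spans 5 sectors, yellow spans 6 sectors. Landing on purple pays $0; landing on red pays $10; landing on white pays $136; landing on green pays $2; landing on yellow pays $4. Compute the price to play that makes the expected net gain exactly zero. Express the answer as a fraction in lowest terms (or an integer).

414/13 dollars

E[payout] = (8/39)·0 + (12/39)·10 + (8/39)·136 + (5/39)·2 + (6/39)·4 = 414/13
Fair fee = E[payout] = 414/13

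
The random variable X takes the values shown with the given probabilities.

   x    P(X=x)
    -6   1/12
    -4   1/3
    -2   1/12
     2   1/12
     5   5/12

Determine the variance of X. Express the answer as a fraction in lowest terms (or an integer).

929/48

E[X] = (1/12)·(-6) + (1/3)·(-4) + (1/12)·(-2) + (1/12)·2 + (5/12)·5 = 1/4
E[X²] = (1/12)·36 + (1/3)·16 + (1/12)·4 + (1/12)·4 + (5/12)·25 = 233/12
Var(X) = 233/12 − (1/4)² = 929/48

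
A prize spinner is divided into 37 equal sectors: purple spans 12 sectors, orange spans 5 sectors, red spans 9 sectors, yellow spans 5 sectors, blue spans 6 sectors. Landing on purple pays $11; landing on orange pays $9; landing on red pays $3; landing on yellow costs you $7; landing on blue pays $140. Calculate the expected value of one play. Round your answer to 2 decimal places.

E[payout] = (12/37)·11 + (5/37)·9 + (9/37)·3 + (5/37)·(-7) + (6/37)·140 = 1009/37
≈ $27.27

$27.27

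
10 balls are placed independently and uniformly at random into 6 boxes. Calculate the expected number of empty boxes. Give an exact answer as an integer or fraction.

9765625/10077696

Let Xⱼ=1 if box j is empty. P(Xⱼ=1) = ((6-1)/6)^10 = 9765625/60466176.
By linearity, E[#empty] = 6·9765625/60466176 = 9765625/10077696.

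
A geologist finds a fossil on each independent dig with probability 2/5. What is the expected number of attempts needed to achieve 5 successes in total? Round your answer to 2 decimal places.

By linearity (sum of 5 independent geometric waits), E[trials] = 5/p = 5/(2/5) = 25/2.
≈ 12.50

12.50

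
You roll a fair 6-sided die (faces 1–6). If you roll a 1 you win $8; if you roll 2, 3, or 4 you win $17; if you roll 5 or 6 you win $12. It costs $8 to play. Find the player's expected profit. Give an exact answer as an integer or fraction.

35/6 dollars

E[payout] = (1/6)·8 + (1/3)·12 + (1/2)·17 = 83/6
Expected profit = 83/6 − 8 = 35/6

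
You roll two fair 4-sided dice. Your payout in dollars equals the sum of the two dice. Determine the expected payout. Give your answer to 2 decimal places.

$5.00

Distribution of the sum of the two dice: 2 w.p. 1/16, 3 w.p. 1/8, 4 w.p. 3/16, 5 w.p. 1/4, 6 w.p. 3/16, 7 w.p. 1/8, …
E[payout] = (1/16)·2 + (1/8)·3 + (3/16)·4 + (1/4)·5 + (3/16)·6 + (1/8)·7 + (1/16)·8 = 5
≈ $5.00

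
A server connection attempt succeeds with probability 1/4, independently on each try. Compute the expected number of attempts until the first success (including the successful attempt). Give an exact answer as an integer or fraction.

For a geometric distribution, E[trials] = 1/p = 1/(1/4) = 4.

4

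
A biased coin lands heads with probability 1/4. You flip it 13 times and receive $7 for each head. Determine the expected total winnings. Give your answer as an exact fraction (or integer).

E[#heads] = 13·1/4 = 13/4 (linearity over flips).
E[winnings] = 7·13/4 = 91/4.

91/4 dollars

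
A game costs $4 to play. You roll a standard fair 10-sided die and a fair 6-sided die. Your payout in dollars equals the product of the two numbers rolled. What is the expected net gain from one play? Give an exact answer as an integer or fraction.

61/4 dollars

Distribution of the product of the two numbers rolled: 1 w.p. 1/60, 2 w.p. 1/30, 3 w.p. 1/30, 4 w.p. 1/20, 5 w.p. 1/30, 6 w.p. 1/15, …
E[payout] = (1/60)·1 + (1/30)·2 + (1/30)·3 + (1/20)·4 + (1/30)·5 + (1/15)·6 + (1/60)·7 + (1/20)·8 + (1/30)·9 + (1/20)·10 + (1/15)·12 + (1/60)·14 + (1/30)·15 + (1/30)·16 + (1/20)·18 + (1/20)·20 + (1/60)·21 + (1/20)·24 + (1/60)·25 + (1/60)·27 + (1/60)·28 + (1/20)·30 + (1/60)·32 + (1/60)·35 + (1/30)·36 + (1/30)·40 + (1/60)·42 + (1/60)·45 + (1/60)·48 + (1/60)·50 + (1/60)·54 + (1/60)·60 = 77/4
Expected profit = 77/4 − 4 = 61/4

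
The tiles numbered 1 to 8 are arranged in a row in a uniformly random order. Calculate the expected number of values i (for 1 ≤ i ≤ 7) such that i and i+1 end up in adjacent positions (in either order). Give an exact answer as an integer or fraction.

For each i ∈ {1,…,7}, let Xᵢ = 1 if i and i+1 are adjacent. P(Xᵢ=1) = 2·(8−1)!/8! = 2/8.
By linearity, E[ΣXᵢ] = (7)·(2/8) = 7/4.

7/4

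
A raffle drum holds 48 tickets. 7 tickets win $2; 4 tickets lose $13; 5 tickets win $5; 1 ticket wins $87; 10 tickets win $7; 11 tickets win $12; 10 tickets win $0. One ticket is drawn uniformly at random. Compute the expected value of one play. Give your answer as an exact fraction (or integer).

E[payout] = (7/48)·2 + (4/48)·(-13) + (5/48)·5 + (1/48)·87 + (10/48)·7 + (11/48)·12 + (10/48)·0 = 23/4

23/4 dollars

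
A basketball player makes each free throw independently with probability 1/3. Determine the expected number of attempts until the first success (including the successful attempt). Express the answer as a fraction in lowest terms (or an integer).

For a geometric distribution, E[trials] = 1/p = 1/(1/3) = 3.

3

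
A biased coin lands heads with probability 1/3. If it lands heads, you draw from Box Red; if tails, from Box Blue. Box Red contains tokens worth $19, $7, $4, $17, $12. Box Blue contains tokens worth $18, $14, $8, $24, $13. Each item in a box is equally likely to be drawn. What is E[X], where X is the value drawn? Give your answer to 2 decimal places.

E[X | Box Red] = (19 + 7 + 4 + 17 + 12)/5 = 59/5
E[X | Box Blue] = (18 + 14 + 8 + 24 + 13)/5 = 77/5
E[X] = (1/3)·59/5 + (2/3)·77/5 = 71/5 ≈ 14.20

$14.20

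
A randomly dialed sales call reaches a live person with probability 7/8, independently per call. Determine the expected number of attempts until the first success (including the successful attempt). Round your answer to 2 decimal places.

For a geometric distribution, E[trials] = 1/p = 1/(7/8) = 8/7.
≈ 1.14

1.14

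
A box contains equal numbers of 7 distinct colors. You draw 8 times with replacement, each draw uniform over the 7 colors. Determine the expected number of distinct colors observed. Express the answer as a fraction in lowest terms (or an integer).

Let Xⱼ=1 if type j appears at least once. P(Xⱼ=1) = 1 − ((7−1)/7)^8 = 4085185/5764801.
E[#distinct] = 7·4085185/5764801 = 4085185/823543.

4085185/823543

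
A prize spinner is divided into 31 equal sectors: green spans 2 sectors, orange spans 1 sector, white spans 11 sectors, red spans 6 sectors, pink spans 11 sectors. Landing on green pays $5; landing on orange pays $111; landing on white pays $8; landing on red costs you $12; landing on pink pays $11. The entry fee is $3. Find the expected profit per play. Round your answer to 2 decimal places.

E[payout] = (2/31)·5 + (1/31)·111 + (11/31)·8 + (6/31)·(-12) + (11/31)·11 = 258/31
Expected profit = 258/31 − 3 = 165/31 ≈ $5.32

$5.32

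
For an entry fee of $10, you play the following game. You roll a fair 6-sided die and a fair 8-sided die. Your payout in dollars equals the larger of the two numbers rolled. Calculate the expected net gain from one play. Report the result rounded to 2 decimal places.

Distribution of the larger of the two numbers rolled: 1 w.p. 1/48, 2 w.p. 1/16, 3 w.p. 5/48, 4 w.p. 7/48, 5 w.p. 3/16, 6 w.p. 11/48, …
E[payout] = (1/48)·1 + (1/16)·2 + (5/48)·3 + (7/48)·4 + (3/16)·5 + (11/48)·6 + (1/8)·7 + (1/8)·8 = 251/48
Expected profit = 251/48 − 10 = -229/48 ≈ -$4.77

-$4.77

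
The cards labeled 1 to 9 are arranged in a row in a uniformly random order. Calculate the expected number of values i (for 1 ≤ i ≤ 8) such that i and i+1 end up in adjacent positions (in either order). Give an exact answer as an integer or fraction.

For each i ∈ {1,…,8}, let Xᵢ = 1 if i and i+1 are adjacent. P(Xᵢ=1) = 2·(9−1)!/9! = 2/9.
By linearity, E[ΣXᵢ] = (8)·(2/9) = 16/9.

16/9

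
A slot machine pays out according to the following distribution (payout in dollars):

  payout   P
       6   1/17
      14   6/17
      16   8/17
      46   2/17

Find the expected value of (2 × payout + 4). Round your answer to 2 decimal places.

E[2x+4] = (1/17)·16 + (6/17)·32 + (8/17)·36 + (2/17)·96
     = 688/17 ≈ 40.47

40.47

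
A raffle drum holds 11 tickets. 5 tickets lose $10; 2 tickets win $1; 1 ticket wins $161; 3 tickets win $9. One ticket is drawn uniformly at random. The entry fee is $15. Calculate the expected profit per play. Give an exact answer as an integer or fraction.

-25/11 dollars

E[payout] = (5/11)·(-10) + (2/11)·1 + (1/11)·161 + (3/11)·9 = 140/11
Expected profit = 140/11 − 15 = -25/11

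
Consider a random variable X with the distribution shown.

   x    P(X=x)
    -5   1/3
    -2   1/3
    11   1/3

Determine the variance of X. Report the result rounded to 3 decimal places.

E[X] = (1/3)·(-5) + (1/3)·(-2) + (1/3)·11 = 4/3
E[X²] = (1/3)·25 + (1/3)·4 + (1/3)·121 = 50
Var(X) = 50 − (4/3)² = 434/9 ≈ 48.222

48.222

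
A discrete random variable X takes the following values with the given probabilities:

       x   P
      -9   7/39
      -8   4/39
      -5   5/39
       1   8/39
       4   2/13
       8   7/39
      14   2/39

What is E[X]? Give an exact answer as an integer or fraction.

-4/39

E[X] = (7/39)·(-9) + (4/39)·(-8) + (5/39)·(-5) + (8/39)·1 + (2/13)·4 + (7/39)·8 + (2/39)·14
     = -4/39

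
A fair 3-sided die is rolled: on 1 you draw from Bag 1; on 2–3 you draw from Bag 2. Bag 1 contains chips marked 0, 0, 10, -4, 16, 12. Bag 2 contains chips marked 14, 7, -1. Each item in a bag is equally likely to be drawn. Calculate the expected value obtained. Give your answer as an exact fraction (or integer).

E[X | Bag 1] = (0 + 0 + 10 − 4 + 16 + 12)/6 = 17/3
E[X | Bag 2] = (14 + 7 − 1)/3 = 20/3
E[X] = (1/3)·17/3 + (2/3)·20/3 = 19/3

19/3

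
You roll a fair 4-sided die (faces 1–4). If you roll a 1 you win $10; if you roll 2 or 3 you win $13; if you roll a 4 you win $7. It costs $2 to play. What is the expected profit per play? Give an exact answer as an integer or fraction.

E[payout] = (1/4)·7 + (1/4)·10 + (1/2)·13 = 43/4
Expected profit = 43/4 − 2 = 35/4

35/4 dollars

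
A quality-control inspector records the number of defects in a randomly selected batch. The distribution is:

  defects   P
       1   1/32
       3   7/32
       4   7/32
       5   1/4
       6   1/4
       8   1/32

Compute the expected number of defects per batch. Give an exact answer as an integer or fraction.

73/16

E[X] = (1/32)·1 + (7/32)·3 + (7/32)·4 + (1/4)·5 + (1/4)·6 + (1/32)·8
     = 73/16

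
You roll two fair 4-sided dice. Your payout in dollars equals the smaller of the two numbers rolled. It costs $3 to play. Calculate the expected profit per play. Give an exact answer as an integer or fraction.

Distribution of the smaller of the two numbers rolled: 1 w.p. 7/16, 2 w.p. 5/16, 3 w.p. 3/16, 4 w.p. 1/16
E[payout] = (7/16)·1 + (5/16)·2 + (3/16)·3 + (1/16)·4 = 15/8
Expected profit = 15/8 − 3 = -9/8

-9/8 dollars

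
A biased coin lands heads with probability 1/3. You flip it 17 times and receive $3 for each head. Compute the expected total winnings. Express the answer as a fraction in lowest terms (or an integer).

E[#heads] = 17·1/3 = 17/3 (linearity over flips).
E[winnings] = 3·17/3 = 17.

$17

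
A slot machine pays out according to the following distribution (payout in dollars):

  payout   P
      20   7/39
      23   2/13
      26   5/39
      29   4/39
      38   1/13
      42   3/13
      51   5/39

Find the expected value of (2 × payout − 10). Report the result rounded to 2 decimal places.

55.18

E[2x-10] = (7/39)·30 + (2/13)·36 + (5/39)·42 + (4/39)·48 + (1/13)·66 + (3/13)·74 + (5/39)·92
     = 2152/39 ≈ 55.18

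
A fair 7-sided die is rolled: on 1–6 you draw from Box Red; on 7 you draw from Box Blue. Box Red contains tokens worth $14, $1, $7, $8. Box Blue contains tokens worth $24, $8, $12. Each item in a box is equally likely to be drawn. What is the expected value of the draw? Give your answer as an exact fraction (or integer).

179/21 dollars

E[X | Box Red] = (14 + 1 + 7 + 8)/4 = 15/2
E[X | Box Blue] = (24 + 8 + 12)/3 = 44/3
E[X] = (6/7)·15/2 + (1/7)·44/3 = 179/21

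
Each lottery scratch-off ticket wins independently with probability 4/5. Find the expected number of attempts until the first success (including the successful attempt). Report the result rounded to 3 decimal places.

1.250

For a geometric distribution, E[trials] = 1/p = 1/(4/5) = 5/4.
≈ 1.250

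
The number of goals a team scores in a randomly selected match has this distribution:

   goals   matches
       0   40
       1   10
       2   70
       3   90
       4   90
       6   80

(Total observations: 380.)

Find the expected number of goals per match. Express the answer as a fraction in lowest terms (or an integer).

63/19

Total = 380, so P(goals=0) = 40/380, etc.
E[X] = (2/19)·0 + (1/38)·1 + (7/38)·2 + (9/38)·3 + (9/38)·4 + (4/19)·6
     = 63/19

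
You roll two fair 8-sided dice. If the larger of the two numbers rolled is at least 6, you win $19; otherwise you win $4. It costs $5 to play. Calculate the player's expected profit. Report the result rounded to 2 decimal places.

E[payout] = (25/64)·4 + (39/64)·19 = 841/64
Expected profit = 841/64 − 5 = 521/64 ≈ $8.14

$8.14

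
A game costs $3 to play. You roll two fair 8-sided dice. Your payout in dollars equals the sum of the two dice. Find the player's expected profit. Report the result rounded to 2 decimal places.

$6.00

Distribution of the sum of the two dice: 2 w.p. 1/64, 3 w.p. 1/32, 4 w.p. 3/64, 5 w.p. 1/16, 6 w.p. 5/64, 7 w.p. 3/32, …
E[payout] = (1/64)·2 + (1/32)·3 + (3/64)·4 + (1/16)·5 + (5/64)·6 + (3/32)·7 + (7/64)·8 + (1/8)·9 + (7/64)·10 + (3/32)·11 + (5/64)·12 + (1/16)·13 + (3/64)·14 + (1/32)·15 + (1/64)·16 = 9
Expected profit = 9 − 3 = 6 ≈ $6.00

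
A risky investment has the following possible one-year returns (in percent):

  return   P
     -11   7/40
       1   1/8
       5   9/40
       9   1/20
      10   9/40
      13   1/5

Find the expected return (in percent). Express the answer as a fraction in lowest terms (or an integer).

37/8

E[X] = (7/40)·(-11) + (1/8)·1 + (9/40)·5 + (1/20)·9 + (9/40)·10 + (1/5)·13
     = 37/8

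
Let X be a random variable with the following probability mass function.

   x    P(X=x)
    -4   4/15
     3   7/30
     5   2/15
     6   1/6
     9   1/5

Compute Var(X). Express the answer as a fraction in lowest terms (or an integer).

E[X] = (4/15)·(-4) + (7/30)·3 + (2/15)·5 + (1/6)·6 + (1/5)·9 = 31/10
E[X²] = (4/15)·16 + (7/30)·9 + (2/15)·25 + (1/6)·36 + (1/5)·81 = 319/10
Var(X) = 319/10 − (31/10)² = 2229/100

2229/100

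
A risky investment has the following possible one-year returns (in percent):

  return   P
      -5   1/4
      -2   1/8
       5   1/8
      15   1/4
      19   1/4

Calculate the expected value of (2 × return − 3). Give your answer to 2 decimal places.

E[2x-3] = (1/4)·(-13) + (1/8)·(-7) + (1/8)·7 + (1/4)·27 + (1/4)·35
     = 49/4 ≈ 12.25

12.25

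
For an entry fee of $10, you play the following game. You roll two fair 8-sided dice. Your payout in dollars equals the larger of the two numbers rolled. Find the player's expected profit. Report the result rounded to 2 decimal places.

-$4.19

Distribution of the larger of the two numbers rolled: 1 w.p. 1/64, 2 w.p. 3/64, 3 w.p. 5/64, 4 w.p. 7/64, 5 w.p. 9/64, 6 w.p. 11/64, …
E[payout] = (1/64)·1 + (3/64)·2 + (5/64)·3 + (7/64)·4 + (9/64)·5 + (11/64)·6 + (13/64)·7 + (15/64)·8 = 93/16
Expected profit = 93/16 − 10 = -67/16 ≈ -$4.19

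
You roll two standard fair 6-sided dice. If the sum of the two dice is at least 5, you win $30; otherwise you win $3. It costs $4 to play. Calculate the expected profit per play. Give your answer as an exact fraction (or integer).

43/2 dollars

E[payout] = (1/6)·3 + (5/6)·30 = 51/2
Expected profit = 51/2 − 4 = 43/2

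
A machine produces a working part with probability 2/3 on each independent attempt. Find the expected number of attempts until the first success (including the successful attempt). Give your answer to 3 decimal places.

For a geometric distribution, E[trials] = 1/p = 1/(2/3) = 3/2.
≈ 1.500

1.500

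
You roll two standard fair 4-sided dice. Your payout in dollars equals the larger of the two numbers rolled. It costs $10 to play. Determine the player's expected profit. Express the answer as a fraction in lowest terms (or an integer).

-55/8 dollars

Distribution of the larger of the two numbers rolled: 1 w.p. 1/16, 2 w.p. 3/16, 3 w.p. 5/16, 4 w.p. 7/16
E[payout] = (1/16)·1 + (3/16)·2 + (5/16)·3 + (7/16)·4 = 25/8
Expected profit = 25/8 − 10 = -55/8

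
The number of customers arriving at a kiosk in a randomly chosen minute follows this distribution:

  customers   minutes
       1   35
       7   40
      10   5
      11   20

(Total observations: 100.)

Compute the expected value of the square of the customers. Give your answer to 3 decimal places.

Total = 100, so P(customers=1) = 35/100, etc.
E[X²] = (7/20)·1 + (2/5)·49 + (1/20)·100 + (1/5)·121
     = 983/20 ≈ 49.150

49.150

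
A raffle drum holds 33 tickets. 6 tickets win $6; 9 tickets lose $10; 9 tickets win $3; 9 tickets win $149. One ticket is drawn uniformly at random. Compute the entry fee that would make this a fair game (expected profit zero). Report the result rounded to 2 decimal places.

$39.82

E[payout] = (6/33)·6 + (9/33)·(-10) + (9/33)·3 + (9/33)·149 = 438/11
Fair fee = E[payout] = 438/11 ≈ $39.82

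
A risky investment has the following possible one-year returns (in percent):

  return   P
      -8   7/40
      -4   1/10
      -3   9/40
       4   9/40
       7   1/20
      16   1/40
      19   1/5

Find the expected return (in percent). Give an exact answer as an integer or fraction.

E[X] = (7/40)·(-8) + (1/10)·(-4) + (9/40)·(-3) + (9/40)·4 + (1/20)·7 + (1/40)·16 + (1/5)·19
     = 119/40

119/40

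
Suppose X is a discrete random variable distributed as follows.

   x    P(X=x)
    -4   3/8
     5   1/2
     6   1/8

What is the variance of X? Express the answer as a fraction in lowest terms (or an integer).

E[X] = (3/8)·(-4) + (1/2)·5 + (1/8)·6 = 7/4
E[X²] = (3/8)·16 + (1/2)·25 + (1/8)·36 = 23
Var(X) = 23 − (7/4)² = 319/16

319/16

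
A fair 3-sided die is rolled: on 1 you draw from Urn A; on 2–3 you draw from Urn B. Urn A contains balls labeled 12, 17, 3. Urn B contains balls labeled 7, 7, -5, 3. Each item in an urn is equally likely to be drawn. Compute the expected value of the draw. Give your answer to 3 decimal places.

5.556

E[X | Urn A] = (12 + 17 + 3)/3 = 32/3
E[X | Urn B] = (7 + 7 − 5 + 3)/4 = 3
E[X] = (1/3)·32/3 + (2/3)·3 = 50/9 ≈ 5.556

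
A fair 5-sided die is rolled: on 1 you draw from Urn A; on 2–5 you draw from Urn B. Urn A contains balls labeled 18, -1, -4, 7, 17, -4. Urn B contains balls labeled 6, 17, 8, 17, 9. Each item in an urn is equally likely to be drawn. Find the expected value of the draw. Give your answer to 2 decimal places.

10.22

E[X | Urn A] = (18 − 1 − 4 + 7 + 17 − 4)/6 = 11/2
E[X | Urn B] = (6 + 17 + 8 + 17 + 9)/5 = 57/5
E[X] = (1/5)·11/2 + (4/5)·57/5 = 511/50 ≈ 10.22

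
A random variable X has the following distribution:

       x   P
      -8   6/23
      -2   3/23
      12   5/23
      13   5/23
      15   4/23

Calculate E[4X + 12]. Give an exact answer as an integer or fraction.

E[4x+12] = (6/23)·(-20) + (3/23)·4 + (5/23)·60 + (5/23)·64 + (4/23)·72
     = 800/23

800/23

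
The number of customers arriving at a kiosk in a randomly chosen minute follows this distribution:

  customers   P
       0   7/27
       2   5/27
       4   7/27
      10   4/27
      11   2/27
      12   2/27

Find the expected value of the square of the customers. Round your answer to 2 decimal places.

39.33

E[X²] = (7/27)·0 + (5/27)·4 + (7/27)·16 + (4/27)·100 + (2/27)·121 + (2/27)·144
     = 118/3 ≈ 39.33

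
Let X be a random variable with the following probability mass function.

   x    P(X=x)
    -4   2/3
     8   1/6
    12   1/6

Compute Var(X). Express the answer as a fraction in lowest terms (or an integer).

E[X] = (2/3)·(-4) + (1/6)·8 + (1/6)·12 = 2/3
E[X²] = (2/3)·16 + (1/6)·64 + (1/6)·144 = 136/3
Var(X) = 136/3 − (2/3)² = 404/9

404/9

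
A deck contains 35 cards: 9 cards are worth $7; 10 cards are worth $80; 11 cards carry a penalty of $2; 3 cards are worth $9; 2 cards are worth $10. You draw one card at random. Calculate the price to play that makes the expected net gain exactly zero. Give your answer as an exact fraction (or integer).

E[payout] = (9/35)·7 + (10/35)·80 + (11/35)·(-2) + (3/35)·9 + (2/35)·10 = 888/35
Fair fee = E[payout] = 888/35

888/35 dollars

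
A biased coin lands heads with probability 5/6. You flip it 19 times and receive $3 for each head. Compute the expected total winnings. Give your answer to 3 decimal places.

$47.500

E[#heads] = 19·5/6 = 95/6 (linearity over flips).
E[winnings] = 3·95/6 = 95/2.
≈ 47.500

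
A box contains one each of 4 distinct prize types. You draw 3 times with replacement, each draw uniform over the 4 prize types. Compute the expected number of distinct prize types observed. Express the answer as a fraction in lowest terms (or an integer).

37/16

Let Xⱼ=1 if type j appears at least once. P(Xⱼ=1) = 1 − ((4−1)/4)^3 = 37/64.
E[#distinct] = 4·37/64 = 37/16.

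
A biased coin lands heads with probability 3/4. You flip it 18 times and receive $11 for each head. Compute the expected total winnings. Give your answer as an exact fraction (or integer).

297/2 dollars

E[#heads] = 18·3/4 = 27/2 (linearity over flips).
E[winnings] = 11·27/2 = 297/2.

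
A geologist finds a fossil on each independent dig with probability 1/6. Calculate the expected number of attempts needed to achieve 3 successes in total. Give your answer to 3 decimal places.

By linearity (sum of 3 independent geometric waits), E[trials] = 3/p = 3/(1/6) = 18.
≈ 18.000

18.000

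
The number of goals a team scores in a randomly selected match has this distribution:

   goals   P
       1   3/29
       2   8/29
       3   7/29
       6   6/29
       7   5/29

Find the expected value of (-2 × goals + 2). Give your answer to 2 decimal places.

E[-2x+2] = (3/29)·0 + (8/29)·(-2) + (7/29)·(-4) + (6/29)·(-10) + (5/29)·(-12)
     = -164/29 ≈ -5.66

-5.66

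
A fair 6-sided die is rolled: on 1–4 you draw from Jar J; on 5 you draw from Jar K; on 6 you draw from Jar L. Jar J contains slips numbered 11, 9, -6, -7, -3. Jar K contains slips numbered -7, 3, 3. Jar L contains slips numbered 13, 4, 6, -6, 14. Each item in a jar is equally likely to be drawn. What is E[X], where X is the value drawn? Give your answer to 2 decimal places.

1.51

E[X | Jar J] = (11 + 9 − 6 − 7 − 3)/5 = 4/5
E[X | Jar K] = (-7 + 3 + 3)/3 = -1/3
E[X | Jar L] = (13 + 4 + 6 − 6 + 14)/5 = 31/5
E[X] = (2/3)·4/5 + (1/6)·(-1/3) + (1/6)·31/5 = 68/45 ≈ 1.51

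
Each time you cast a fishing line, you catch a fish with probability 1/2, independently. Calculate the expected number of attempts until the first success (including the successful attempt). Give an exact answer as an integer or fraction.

For a geometric distribution, E[trials] = 1/p = 1/(1/2) = 2.

2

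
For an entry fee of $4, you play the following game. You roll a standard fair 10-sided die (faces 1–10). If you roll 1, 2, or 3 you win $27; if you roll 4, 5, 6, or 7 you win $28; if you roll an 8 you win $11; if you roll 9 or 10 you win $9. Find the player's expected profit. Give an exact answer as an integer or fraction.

91/5 dollars

E[payout] = (1/5)·9 + (1/10)·11 + (3/10)·27 + (2/5)·28 = 111/5
Expected profit = 111/5 − 4 = 91/5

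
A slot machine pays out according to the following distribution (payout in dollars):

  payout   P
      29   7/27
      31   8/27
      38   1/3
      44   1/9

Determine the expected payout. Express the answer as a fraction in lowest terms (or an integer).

E[X] = (7/27)·29 + (8/27)·31 + (1/3)·38 + (1/9)·44
     = 925/27

925/27 dollars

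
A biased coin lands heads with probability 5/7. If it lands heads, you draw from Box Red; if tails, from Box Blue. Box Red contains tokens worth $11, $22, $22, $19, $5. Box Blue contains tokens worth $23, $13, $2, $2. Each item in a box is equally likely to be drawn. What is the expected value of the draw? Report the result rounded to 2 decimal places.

$14.14

E[X | Box Red] = (11 + 22 + 22 + 19 + 5)/5 = 79/5
E[X | Box Blue] = (23 + 13 + 2 + 2)/4 = 10
E[X] = (5/7)·79/5 + (2/7)·10 = 99/7 ≈ 14.14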